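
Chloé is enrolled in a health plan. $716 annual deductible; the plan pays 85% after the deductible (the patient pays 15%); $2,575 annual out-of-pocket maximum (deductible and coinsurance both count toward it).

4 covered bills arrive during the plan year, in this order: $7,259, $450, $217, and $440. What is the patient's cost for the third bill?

Claim 1 — $7,259: deductible takes $716, $6,543 remains; patient's 15% is $981.45. Patient owes $1,697.45 (running OOP $1,697.45).
Claim 2 — $450: deductible already satisfied, so patient's share is 15% × $450 = $67.50. Patient owes $67.50 (running OOP $1,764.95).
Claim 3 — $217: deductible already satisfied, so patient's share is 15% × $217 = $32.55. Patient pays $32.55; OOP now $1,797.50.

$32.55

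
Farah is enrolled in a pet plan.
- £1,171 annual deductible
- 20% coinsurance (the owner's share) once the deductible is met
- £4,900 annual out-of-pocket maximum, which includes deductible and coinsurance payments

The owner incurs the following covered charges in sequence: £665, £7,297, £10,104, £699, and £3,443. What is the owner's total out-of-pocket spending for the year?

Bill 1, £665: entire amount goes to the deductible. Cost to owner: £665. OOP to date £665.
Bill 2, £7,297: £506 to deductible, leaving £6,791; coinsurance £6,791 × 20% = £1,358.20. Owner pays £1,864.20; OOP now £2,529.20.
Bill 3, £10,104: deductible met; 20% of £10,104 = £2,020.80. Owner pays £2,020.80; OOP now £4,550.
Bill 4, £699: deductible already satisfied, so owner's share is 20% × £699 = £139.80. Owner owes £139.80 (running OOP £4,689.80).
Bill 5, £3,443: 20% coinsurance on £3,443 = £688.60. OOP would hit £5,378.40 > £4,900, so the cap limits the owner to £4,900 − £4,689.80 = £210.20.
Summing the owner's payments: £665 + £1,864.20 + £2,020.80 + £139.80 + £210.20 = £4,900.

£4,900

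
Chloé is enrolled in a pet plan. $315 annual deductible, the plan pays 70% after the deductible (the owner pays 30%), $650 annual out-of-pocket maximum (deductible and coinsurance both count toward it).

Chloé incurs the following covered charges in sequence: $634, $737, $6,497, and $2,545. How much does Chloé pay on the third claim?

$18.20

Claim 1 — $634: deductible takes $315, $319 remains; coinsurance $319 × 30% = $95.70. Owner owes $410.70 (running OOP $410.70).
Claim 2 — $737: 30% coinsurance on $737 = $221.10. Owner owes $221.10 (running OOP $631.80).
Claim 3 — $6,497: 30% coinsurance on $6,497 = $1,949.10. OOP would hit $2,580.90 > $650, so the cap limits the owner to $650 − $631.80 = $18.20.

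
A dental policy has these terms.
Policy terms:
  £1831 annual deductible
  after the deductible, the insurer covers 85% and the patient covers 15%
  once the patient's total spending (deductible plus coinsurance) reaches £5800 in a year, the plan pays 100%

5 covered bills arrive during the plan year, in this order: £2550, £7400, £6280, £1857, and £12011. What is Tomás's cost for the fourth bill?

£278.55

#1 (£2550): £1831 finishes the deductible; £719 goes to coinsurance; 15% of £719 = £107.85. Patient owes £1938.85 (running OOP £1938.85).
#2 (£7400): 15% coinsurance on £7400 = £1110. Patient pays £1110; OOP now £3048.85.
#3 (£6280): 15% coinsurance on £6280 = £942. Patient pays £942; OOP now £3990.85.
#4 (£1857): deductible met; 15% of £1857 = £278.55. Cost to patient: £278.55. OOP to date £4269.40.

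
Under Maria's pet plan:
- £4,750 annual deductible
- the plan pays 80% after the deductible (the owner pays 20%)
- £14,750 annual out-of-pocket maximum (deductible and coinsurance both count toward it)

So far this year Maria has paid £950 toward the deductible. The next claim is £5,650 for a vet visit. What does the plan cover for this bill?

Deductible still to meet: £4,750 − £950 = £3,800.
After the £3,800 deductible portion, £5,650 − £3,800 = £1,850 is subject to coinsurance.
Coinsurance: £1,850 × 20% = £370.
Owner responsibility before any cap: £3,800 + £370 = £4,170.
Year-to-date out-of-pocket becomes £950 + £4,170 = £5,120, still under the £14,750 maximum, so no cap applies.
Insurer pays the balance: £5,650 − £4,170 = £1,480.

£1,480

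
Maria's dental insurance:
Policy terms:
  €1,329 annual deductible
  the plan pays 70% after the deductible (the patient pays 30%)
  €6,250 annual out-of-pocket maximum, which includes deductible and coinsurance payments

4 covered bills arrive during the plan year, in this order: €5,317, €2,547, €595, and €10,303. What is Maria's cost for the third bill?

€178.50

Claim 1 — €5,317: €1,329 finishes the deductible; €3,988 goes to coinsurance; patient's 30% is €1,196.40. Patient pays €2,525.40; OOP now €2,525.40.
Claim 2 — €2,547: deductible met; 30% of €2,547 = €764.10. Patient owes €764.10 (running OOP €3,289.50).
Claim 3 — €595: deductible met; 30% of €595 = €178.50. Patient owes €178.50 (running OOP €3,468).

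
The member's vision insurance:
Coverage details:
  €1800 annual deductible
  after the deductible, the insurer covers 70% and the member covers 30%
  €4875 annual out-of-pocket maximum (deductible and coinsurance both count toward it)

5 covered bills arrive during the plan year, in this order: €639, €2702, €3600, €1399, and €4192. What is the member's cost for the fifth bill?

#1 (€639): entire amount goes to the deductible. Member owes €639 (running OOP €639).
#2 (€2702): deductible takes €1161, €1541 remains; 30% of €1541 = €462.30. Member pays €1623.30; OOP now €2262.30.
#3 (€3600): deductible met; 30% of €3600 = €1080. Cost to member: €1080. OOP to date €3342.30.
#4 (€1399): deductible met; 30% of €1399 = €419.70. Member pays €419.70; OOP now €3762.
#5 (€4192): deductible already satisfied, so member's share is 30% × €4192 = €1257.60. OOP would hit €5019.60 > €4875, so the cap limits the member to €4875 − €3762 = €1113.

€1113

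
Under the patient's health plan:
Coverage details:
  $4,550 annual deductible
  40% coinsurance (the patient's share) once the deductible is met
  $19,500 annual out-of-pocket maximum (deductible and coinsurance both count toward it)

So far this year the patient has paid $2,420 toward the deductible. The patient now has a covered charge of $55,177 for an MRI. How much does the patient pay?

Deductible still to meet: $4,550 − $2,420 = $2,130.
That leaves $55,177 − $2,130 = $53,047 for coinsurance.
40% of $53,047 = $21,218.80 falls to the patient.
So the patient owes $2,130 + $21,218.80 = $23,348.80 before any cap.
That would bring total out-of-pocket to $25,768.80, past the $19,500 cap. The patient is capped at $19,500 − $2,420 = $17,080 on this claim.

$17,080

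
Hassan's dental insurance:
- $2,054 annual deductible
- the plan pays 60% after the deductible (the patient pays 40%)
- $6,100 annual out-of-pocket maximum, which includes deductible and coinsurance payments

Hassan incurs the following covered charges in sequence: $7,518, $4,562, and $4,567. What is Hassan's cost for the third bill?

Claim 1 ($7,518): deductible takes $2,054, $5,464 remains; patient's 40% is $2,185.60. Patient pays $4,239.60; OOP now $4,239.60.
Claim 2 ($4,562): deductible met; 40% of $4,562 = $1,824.80. Cost to patient: $1,824.80. OOP to date $6,064.40.
Claim 3 ($4,567): deductible already satisfied, so patient's share is 40% × $4,567 = $1,826.80. OOP would hit $7,891.20 > $6,100, so the cap limits the patient to $6,100 − $6,064.40 = $35.60.

$35.60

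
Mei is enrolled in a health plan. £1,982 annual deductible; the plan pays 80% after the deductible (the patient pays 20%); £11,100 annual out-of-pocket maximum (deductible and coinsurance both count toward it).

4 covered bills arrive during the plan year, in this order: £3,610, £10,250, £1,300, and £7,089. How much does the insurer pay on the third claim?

£1,040

Bill 1, £3,610: £1,982 to deductible, leaving £1,628; patient's 20% is £325.60. Patient owes £2,307.60 (running OOP £2,307.60). Plan pays £3,610 − £2,307.60 = £1,302.40.
Bill 2, £10,250: deductible met; 20% of £10,250 = £2,050. Patient pays £2,050; OOP now £4,357.60. Plan pays £10,250 − £2,050 = £8,200.
Bill 3, £1,300: deductible already satisfied, so patient's share is 20% × £1,300 = £260. Patient pays £260; OOP now £4,617.60. Plan pays £1,300 − £260 = £1,040.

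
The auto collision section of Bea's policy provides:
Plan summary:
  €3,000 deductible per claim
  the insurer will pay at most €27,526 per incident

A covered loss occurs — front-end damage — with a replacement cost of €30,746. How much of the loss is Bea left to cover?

Less the €3,000 deductible: €30,746 − €3,000 = €27,746.
€27,746 exceeds the €27,526 limit, so the insurer pays the limit: €27,526.
The driver bears the rest of the original loss: €30,746 − €27,526 = €3,220.

€3,220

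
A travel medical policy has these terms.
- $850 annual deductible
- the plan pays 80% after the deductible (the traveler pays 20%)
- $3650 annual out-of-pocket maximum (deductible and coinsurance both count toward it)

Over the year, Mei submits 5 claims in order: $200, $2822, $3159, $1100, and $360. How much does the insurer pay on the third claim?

$2527.20

Claim 1 ($200): entire amount goes to the deductible. Traveler owes $200 (running OOP $200). Insurer: $200 − $200 = $0.
Claim 2 ($2822): deductible takes $650, $2172 remains; traveler's 20% is $434.40. Cost to traveler: $1084.40. OOP to date $1284.40. Insurer: $2822 − $1084.40 = $1737.60.
Claim 3 ($3159): 20% coinsurance on $3159 = $631.80. Cost to traveler: $631.80. OOP to date $1916.20. Plan pays $3159 − $631.80 = $2527.20.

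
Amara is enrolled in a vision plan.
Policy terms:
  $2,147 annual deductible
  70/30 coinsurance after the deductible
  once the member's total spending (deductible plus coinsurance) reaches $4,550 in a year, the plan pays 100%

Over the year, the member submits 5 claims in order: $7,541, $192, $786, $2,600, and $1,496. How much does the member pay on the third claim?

#1 ($7,541): $2,147 to deductible, leaving $5,394; member's 30% is $1,618.20. Cost to member: $3,765.20. OOP to date $3,765.20.
#2 ($192): 30% coinsurance on $192 = $57.60. Member pays $57.60; OOP now $3,822.80.
#3 ($786): deductible already satisfied, so member's share is 30% × $786 = $235.80. Member owes $235.80 (running OOP $4,058.60).

$235.80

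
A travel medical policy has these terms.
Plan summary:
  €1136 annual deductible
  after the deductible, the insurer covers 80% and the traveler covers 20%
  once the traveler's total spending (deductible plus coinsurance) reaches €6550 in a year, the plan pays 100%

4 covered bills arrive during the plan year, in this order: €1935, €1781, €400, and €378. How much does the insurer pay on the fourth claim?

Claim 1 (€1935): €1136 finishes the deductible; €799 goes to coinsurance; traveler's 20% is €159.80. Traveler owes €1295.80 (running OOP €1295.80). Insurer: €1935 − €1295.80 = €639.20.
Claim 2 (€1781): 20% coinsurance on €1781 = €356.20. Traveler pays €356.20; OOP now €1652. Plan pays €1781 − €356.20 = €1424.80.
Claim 3 (€400): deductible met; 20% of €400 = €80. Traveler owes €80 (running OOP €1732). Plan pays €400 − €80 = €320.
Claim 4 (€378): 20% coinsurance on €378 = €75.60. Traveler pays €75.60; OOP now €1807.60. Plan pays €378 − €75.60 = €302.40.

€302.40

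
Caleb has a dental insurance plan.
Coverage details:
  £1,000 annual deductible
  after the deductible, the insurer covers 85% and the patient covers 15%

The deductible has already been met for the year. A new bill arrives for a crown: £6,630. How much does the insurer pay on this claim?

£5,635.50

The deductible is already satisfied, so the full bill goes to coinsurance.
Patient's 15% share of £6,630 is £994.50.
The insurer covers the remainder: £6,630 − £994.50 = £5,635.50.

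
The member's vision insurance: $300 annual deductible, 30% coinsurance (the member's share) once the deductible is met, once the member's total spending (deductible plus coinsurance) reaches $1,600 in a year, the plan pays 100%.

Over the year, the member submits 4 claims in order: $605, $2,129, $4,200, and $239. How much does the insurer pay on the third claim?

#1 ($605): $300 to deductible, leaving $305; coinsurance $305 × 30% = $91.50. Member owes $391.50 (running OOP $391.50). Insurer: $605 − $391.50 = $213.50.
#2 ($2,129): 30% coinsurance on $2,129 = $638.70. Member owes $638.70 (running OOP $1,030.20). Insurer: $2,129 − $638.70 = $1,490.30.
#3 ($4,200): 30% coinsurance on $4,200 = $1,260. That would push OOP to $2,290.20, over the $1,600 cap, so member pays $1,600 − $1,030.20 = $569.80. Insurer: $4,200 − $569.80 = $3,630.20.

$3,630.20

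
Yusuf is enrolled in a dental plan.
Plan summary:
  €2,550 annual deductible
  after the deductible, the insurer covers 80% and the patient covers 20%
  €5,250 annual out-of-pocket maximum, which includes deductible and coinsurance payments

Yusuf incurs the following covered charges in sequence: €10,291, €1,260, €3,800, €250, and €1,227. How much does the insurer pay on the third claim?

#1 (€10,291): €2,550 to deductible, leaving €7,741; coinsurance €7,741 × 20% = €1,548.20. Patient pays €4,098.20; OOP now €4,098.20. Plan pays €10,291 − €4,098.20 = €6,192.80.
#2 (€1,260): deductible already satisfied, so patient's share is 20% × €1,260 = €252. Patient owes €252 (running OOP €4,350.20). Plan pays €1,260 − €252 = €1,008.
#3 (€3,800): deductible already satisfied, so patient's share is 20% × €3,800 = €760. Patient owes €760 (running OOP €5,110.20). Insurer: €3,800 − €760 = €3,040.

€3,040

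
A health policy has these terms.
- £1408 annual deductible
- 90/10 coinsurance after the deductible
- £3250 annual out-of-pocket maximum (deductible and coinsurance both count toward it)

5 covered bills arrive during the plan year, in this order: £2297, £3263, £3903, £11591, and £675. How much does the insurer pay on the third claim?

£3512.70

Bill 1, £2297: £1408 finishes the deductible; £889 goes to coinsurance; 10% of £889 = £88.90. Patient pays £1496.90; OOP now £1496.90. Insurer: £2297 − £1496.90 = £800.10.
Bill 2, £3263: deductible already satisfied, so patient's share is 10% × £3263 = £326.30. Patient owes £326.30 (running OOP £1823.20). Plan pays £3263 − £326.30 = £2936.70.
Bill 3, £3903: 10% coinsurance on £3903 = £390.30. Patient pays £390.30; OOP now £2213.50. Insurer: £3903 − £390.30 = £3512.70.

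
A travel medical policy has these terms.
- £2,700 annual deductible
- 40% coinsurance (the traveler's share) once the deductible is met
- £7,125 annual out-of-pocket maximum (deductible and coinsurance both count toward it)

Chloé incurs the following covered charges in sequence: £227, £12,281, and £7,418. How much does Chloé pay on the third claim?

Claim 1 — £227: entire amount goes to the deductible. Cost to traveler: £227. OOP to date £227.
Claim 2 — £12,281: deductible takes £2,473, £9,808 remains; coinsurance £9,808 × 40% = £3,923.20. Traveler pays £6,396.20; OOP now £6,623.20.
Claim 3 — £7,418: 40% coinsurance on £7,418 = £2,967.20. That would push OOP to £9,590.40, over the £7,125 cap, so traveler pays £7,125 − £6,623.20 = £501.80.

£501.80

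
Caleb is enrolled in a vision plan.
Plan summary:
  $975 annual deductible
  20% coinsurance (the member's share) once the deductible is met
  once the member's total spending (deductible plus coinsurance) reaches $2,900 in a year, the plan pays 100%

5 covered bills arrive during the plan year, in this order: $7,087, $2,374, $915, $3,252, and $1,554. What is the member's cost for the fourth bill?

$44.80

Claim 1 ($7,087): $975 finishes the deductible; $6,112 goes to coinsurance; 20% of $6,112 = $1,222.40. Member pays $2,197.40; OOP now $2,197.40.
Claim 2 ($2,374): deductible already satisfied, so member's share is 20% × $2,374 = $474.80. Member pays $474.80; OOP now $2,672.20.
Claim 3 ($915): deductible met; 20% of $915 = $183. Cost to member: $183. OOP to date $2,855.20.
Claim 4 ($3,252): 20% coinsurance on $3,252 = $650.40. Adding that to $2,855.20 gives $3,505.60, past the $2,900 cap; member pays only $2,900 − $2,855.20 = $44.80.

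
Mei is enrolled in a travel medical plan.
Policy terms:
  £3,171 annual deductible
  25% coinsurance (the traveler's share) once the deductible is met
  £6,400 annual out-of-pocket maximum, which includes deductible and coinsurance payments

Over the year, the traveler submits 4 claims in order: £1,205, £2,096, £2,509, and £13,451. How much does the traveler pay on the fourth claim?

Claim 1 — £1,205: fully absorbed by the deductible. Traveler pays £1,205; OOP now £1,205.
Claim 2 — £2,096: £1,966 to deductible, leaving £130; coinsurance £130 × 25% = £32.50. Traveler pays £1,998.50; OOP now £3,203.50.
Claim 3 — £2,509: 25% coinsurance on £2,509 = £627.25. Traveler pays £627.25; OOP now £3,830.75.
Claim 4 — £13,451: 25% coinsurance on £13,451 = £3,362.75. That would push OOP to £7,193.50, over the £6,400 cap, so traveler pays £6,400 − £3,830.75 = £2,569.25.

£2,569.25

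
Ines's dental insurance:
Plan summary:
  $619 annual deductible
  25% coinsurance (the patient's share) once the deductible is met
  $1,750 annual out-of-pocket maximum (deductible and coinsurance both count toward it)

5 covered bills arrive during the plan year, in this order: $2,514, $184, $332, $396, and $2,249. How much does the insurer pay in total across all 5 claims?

Claim 1 — $2,514: $619 finishes the deductible; $1,895 goes to coinsurance; 25% of $1,895 = $473.75. Cost to patient: $1,092.75. OOP to date $1,092.75. Plan pays $2,514 − $1,092.75 = $1,421.25.
Claim 2 — $184: deductible met; 25% of $184 = $46. Cost to patient: $46. OOP to date $1,138.75. Plan pays $184 − $46 = $138.
Claim 3 — $332: deductible already satisfied, so patient's share is 25% × $332 = $83. Cost to patient: $83. OOP to date $1,221.75. Plan pays $332 − $83 = $249.
Claim 4 — $396: deductible met; 25% of $396 = $99. Patient owes $99 (running OOP $1,320.75). Insurer: $396 − $99 = $297.
Claim 5 — $2,249: deductible already satisfied, so patient's share is 25% × $2,249 = $562.25. Adding that to $1,320.75 gives $1,883, past the $1,750 cap; patient pays only $1,750 − $1,320.75 = $429.25. Plan pays $2,249 − $429.25 = $1,819.75.
Insurer total: $1,421.25 + $138 + $249 + $297 + $1,819.75 = $3,925.

$3,925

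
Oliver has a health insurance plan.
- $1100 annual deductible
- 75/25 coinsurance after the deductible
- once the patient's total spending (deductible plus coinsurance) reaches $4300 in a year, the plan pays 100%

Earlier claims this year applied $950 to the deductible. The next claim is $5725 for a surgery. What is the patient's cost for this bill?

$1543.75

$950 of the $1100 deductible is already met, leaving $150.
The remaining $5575 (= $5725 − $150) moves to coinsurance.
Patient's 25% share of $5575 is $1393.75.
Patient responsibility before any cap: $150 + $1393.75 = $1543.75.
Cumulative spending $950 + $1543.75 = $2493.75 stays under the $4300 maximum.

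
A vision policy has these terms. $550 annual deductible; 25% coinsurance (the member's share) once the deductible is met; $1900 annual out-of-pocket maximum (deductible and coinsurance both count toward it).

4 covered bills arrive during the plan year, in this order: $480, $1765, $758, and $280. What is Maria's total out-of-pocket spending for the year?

$1233.25

Claim 1 ($480): all of it applies to the deductible. Member owes $480 (running OOP $480).
Claim 2 ($1765): $70 finishes the deductible; $1695 goes to coinsurance; member's 25% is $423.75. Cost to member: $493.75. OOP to date $973.75.
Claim 3 ($758): deductible already satisfied, so member's share is 25% × $758 = $189.50. Cost to member: $189.50. OOP to date $1163.25.
Claim 4 ($280): 25% coinsurance on $280 = $70. Member owes $70 (running OOP $1233.25).
Total paid by the member: $480 + $493.75 + $189.50 + $70 = $1233.25.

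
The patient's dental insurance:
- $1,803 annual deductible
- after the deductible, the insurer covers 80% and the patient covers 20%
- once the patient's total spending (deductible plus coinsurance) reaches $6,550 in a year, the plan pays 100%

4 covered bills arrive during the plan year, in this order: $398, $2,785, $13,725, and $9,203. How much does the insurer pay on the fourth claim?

Claim 1 — $398: entire amount goes to the deductible. Patient pays $398; OOP now $398. Plan pays $398 − $398 = $0.
Claim 2 — $2,785: $1,405 finishes the deductible; $1,380 goes to coinsurance; 20% of $1,380 = $276. Cost to patient: $1,681. OOP to date $2,079. Insurer: $2,785 − $1,681 = $1,104.
Claim 3 — $13,725: deductible met; 20% of $13,725 = $2,745. Patient pays $2,745; OOP now $4,824. Insurer: $13,725 − $2,745 = $10,980.
Claim 4 — $9,203: deductible already satisfied, so patient's share is 20% × $9,203 = $1,840.60. Adding that to $4,824 gives $6,664.60, past the $6,550 cap; patient pays only $6,550 − $4,824 = $1,726. Insurer: $9,203 − $1,726 = $7,477.

$7,477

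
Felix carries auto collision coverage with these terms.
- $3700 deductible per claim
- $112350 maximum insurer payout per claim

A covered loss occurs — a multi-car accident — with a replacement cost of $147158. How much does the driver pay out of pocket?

After the deductible, $147158 − $3700 = $143458 remains.
The $112350 per-incident cap binds; insurer pays $112350.
The driver bears the rest of the original loss: $147158 − $112350 = $34808.

$34808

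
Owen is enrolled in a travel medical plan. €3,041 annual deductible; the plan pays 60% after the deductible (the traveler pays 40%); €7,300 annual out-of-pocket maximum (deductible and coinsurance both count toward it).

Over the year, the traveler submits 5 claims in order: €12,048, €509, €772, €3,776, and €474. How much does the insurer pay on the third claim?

Claim 1 — €12,048: deductible takes €3,041, €9,007 remains; 40% of €9,007 = €3,602.80. Traveler owes €6,643.80 (running OOP €6,643.80). Insurer: €12,048 − €6,643.80 = €5,404.20.
Claim 2 — €509: deductible already satisfied, so traveler's share is 40% × €509 = €203.60. Traveler owes €203.60 (running OOP €6,847.40). Insurer: €509 − €203.60 = €305.40.
Claim 3 — €772: deductible met; 40% of €772 = €308.80. Traveler pays €308.80; OOP now €7,156.20. Plan pays €772 − €308.80 = €463.20.

€463.20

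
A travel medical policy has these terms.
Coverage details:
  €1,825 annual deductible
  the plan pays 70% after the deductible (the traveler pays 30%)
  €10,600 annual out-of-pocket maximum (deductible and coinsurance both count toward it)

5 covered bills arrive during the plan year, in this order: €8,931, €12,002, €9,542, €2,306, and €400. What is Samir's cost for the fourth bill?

Bill 1, €8,931: €1,825 to deductible, leaving €7,106; traveler's 30% is €2,131.80. Cost to traveler: €3,956.80. OOP to date €3,956.80.
Bill 2, €12,002: deductible already satisfied, so traveler's share is 30% × €12,002 = €3,600.60. Traveler owes €3,600.60 (running OOP €7,557.40).
Bill 3, €9,542: deductible met; 30% of €9,542 = €2,862.60. Traveler pays €2,862.60; OOP now €10,420.
Bill 4, €2,306: deductible met; 30% of €2,306 = €691.80. That would push OOP to €11,111.80, over the €10,600 cap, so traveler pays €10,600 − €10,420 = €180.

€180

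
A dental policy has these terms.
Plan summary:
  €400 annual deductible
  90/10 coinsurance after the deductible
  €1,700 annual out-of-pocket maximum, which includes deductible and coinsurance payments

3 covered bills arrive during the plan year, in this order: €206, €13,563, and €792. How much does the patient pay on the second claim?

Claim 1 — €206: all of it applies to the deductible. Patient owes €206 (running OOP €206).
Claim 2 — €13,563: €194 finishes the deductible; €13,369 goes to coinsurance; 10% of €13,369 = €1,336.90. Claim cost before the cap: €194 + €1,336.90 = €1,530.90. That would push OOP to €1,736.90, over the €1,700 cap, so patient pays €1,700 − €206 = €1,494.

€1,494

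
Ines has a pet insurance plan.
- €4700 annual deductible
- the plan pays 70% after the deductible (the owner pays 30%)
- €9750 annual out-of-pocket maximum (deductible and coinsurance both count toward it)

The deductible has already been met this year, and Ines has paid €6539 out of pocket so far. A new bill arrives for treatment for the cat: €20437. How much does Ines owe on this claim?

€3211

The deductible is already satisfied, so the full bill goes to coinsurance.
30% of €20437 = €6131.10 falls to the owner.
Adding €6131.10 to the €6539 already spent would give €12670.10, which exceeds the €9750 cap; the owner pays just €9750 − €6539 = €3211.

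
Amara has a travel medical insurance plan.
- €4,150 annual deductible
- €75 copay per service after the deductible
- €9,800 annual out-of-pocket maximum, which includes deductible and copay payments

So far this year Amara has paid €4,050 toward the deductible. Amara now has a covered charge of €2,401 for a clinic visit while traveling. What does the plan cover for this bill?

€2,226

Deductible still to meet: €4,150 − €4,050 = €100.
After the €100 deductible portion, €2,401 − €100 = €2,301 is subject to the copay.
Copay on this service: €75.
Traveler responsibility before any cap: €100 + €75 = €175.
Total out-of-pocket so far would be €4,050 + €175 = €4,225, below the €9,800 cap — no reduction.
The insurer covers the remainder: €2,401 − €175 = €2,226.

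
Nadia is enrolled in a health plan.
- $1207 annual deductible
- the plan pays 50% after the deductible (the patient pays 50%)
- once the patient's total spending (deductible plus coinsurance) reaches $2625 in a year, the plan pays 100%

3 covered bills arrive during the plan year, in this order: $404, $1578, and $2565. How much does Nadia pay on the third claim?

Bill 1, $404: all of it applies to the deductible. Cost to patient: $404. OOP to date $404.
Bill 2, $1578: $803 finishes the deductible; $775 goes to coinsurance; coinsurance $775 × 50% = $387.50. Patient pays $1190.50; OOP now $1594.50.
Bill 3, $2565: deductible already satisfied, so patient's share is 50% × $2565 = $1282.50. That would push OOP to $2877, over the $2625 cap, so patient pays $2625 − $1594.50 = $1030.50.

$1030.50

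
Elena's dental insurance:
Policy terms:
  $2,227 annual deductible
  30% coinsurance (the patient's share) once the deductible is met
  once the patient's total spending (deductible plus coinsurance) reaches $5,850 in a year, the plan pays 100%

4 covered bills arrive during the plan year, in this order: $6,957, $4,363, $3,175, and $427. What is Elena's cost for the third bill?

$895.10

Claim 1 — $6,957: deductible takes $2,227, $4,730 remains; coinsurance $4,730 × 30% = $1,419. Patient pays $3,646; OOP now $3,646.
Claim 2 — $4,363: deductible already satisfied, so patient's share is 30% × $4,363 = $1,308.90. Cost to patient: $1,308.90. OOP to date $4,954.90.
Claim 3 — $3,175: deductible met; 30% of $3,175 = $952.50. Adding that to $4,954.90 gives $5,907.40, past the $5,850 cap; patient pays only $5,850 − $4,954.90 = $895.10.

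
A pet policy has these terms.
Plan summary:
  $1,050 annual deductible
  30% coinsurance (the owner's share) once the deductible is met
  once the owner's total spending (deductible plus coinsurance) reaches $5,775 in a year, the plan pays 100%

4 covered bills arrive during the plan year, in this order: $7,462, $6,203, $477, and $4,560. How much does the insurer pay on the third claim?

Claim 1 — $7,462: $1,050 to deductible, leaving $6,412; coinsurance $6,412 × 30% = $1,923.60. Owner pays $2,973.60; OOP now $2,973.60. Insurer: $7,462 − $2,973.60 = $4,488.40.
Claim 2 — $6,203: deductible already satisfied, so owner's share is 30% × $6,203 = $1,860.90. Owner pays $1,860.90; OOP now $4,834.50. Insurer: $6,203 − $1,860.90 = $4,342.10.
Claim 3 — $477: 30% coinsurance on $477 = $143.10. Owner pays $143.10; OOP now $4,977.60. Insurer: $477 − $143.10 = $333.90.

$333.90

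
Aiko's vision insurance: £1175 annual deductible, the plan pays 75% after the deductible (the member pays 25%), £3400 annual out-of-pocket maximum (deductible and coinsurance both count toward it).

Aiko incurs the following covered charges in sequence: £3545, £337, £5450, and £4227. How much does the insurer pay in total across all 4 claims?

£10159

Claim 1 (£3545): deductible takes £1175, £2370 remains; member's 25% is £592.50. Member pays £1767.50; OOP now £1767.50. Plan pays £3545 − £1767.50 = £1777.50.
Claim 2 (£337): 25% coinsurance on £337 = £84.25. Cost to member: £84.25. OOP to date £1851.75. Plan pays £337 − £84.25 = £252.75.
Claim 3 (£5450): 25% coinsurance on £5450 = £1362.50. Member pays £1362.50; OOP now £3214.25. Insurer: £5450 − £1362.50 = £4087.50.
Claim 4 (£4227): 25% coinsurance on £4227 = £1056.75. OOP would hit £4271 > £3400, so the cap limits the member to £3400 − £3214.25 = £185.75. Insurer: £4227 − £185.75 = £4041.25.
Insurer total: £1777.50 + £252.75 + £4087.50 + £4041.25 = £10159.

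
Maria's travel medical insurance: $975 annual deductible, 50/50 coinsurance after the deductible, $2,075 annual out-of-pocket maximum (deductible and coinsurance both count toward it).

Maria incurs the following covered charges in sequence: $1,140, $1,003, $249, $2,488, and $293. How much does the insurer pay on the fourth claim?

Bill 1, $1,140: $975 finishes the deductible; $165 goes to coinsurance; 50% of $165 = $82.50. Traveler pays $1,057.50; OOP now $1,057.50. Insurer: $1,140 − $1,057.50 = $82.50.
Bill 2, $1,003: deductible met; 50% of $1,003 = $501.50. Traveler pays $501.50; OOP now $1,559. Insurer: $1,003 − $501.50 = $501.50.
Bill 3, $249: deductible met; 50% of $249 = $124.50. Traveler pays $124.50; OOP now $1,683.50. Plan pays $249 − $124.50 = $124.50.
Bill 4, $2,488: deductible already satisfied, so traveler's share is 50% × $2,488 = $1,244. OOP would hit $2,927.50 > $2,075, so the cap limits the traveler to $2,075 − $1,683.50 = $391.50. Insurer: $2,488 − $391.50 = $2,096.50.

$2,096.50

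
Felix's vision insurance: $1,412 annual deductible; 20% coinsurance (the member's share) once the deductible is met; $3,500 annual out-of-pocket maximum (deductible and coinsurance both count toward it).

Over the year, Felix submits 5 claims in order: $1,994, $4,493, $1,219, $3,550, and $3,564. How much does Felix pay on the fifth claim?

Claim 1 ($1,994): $1,412 to deductible, leaving $582; coinsurance $582 × 20% = $116.40. Member owes $1,528.40 (running OOP $1,528.40).
Claim 2 ($4,493): 20% coinsurance on $4,493 = $898.60. Member pays $898.60; OOP now $2,427.
Claim 3 ($1,219): deductible met; 20% of $1,219 = $243.80. Member owes $243.80 (running OOP $2,670.80).
Claim 4 ($3,550): deductible already satisfied, so member's share is 20% × $3,550 = $710. Member owes $710 (running OOP $3,380.80).
Claim 5 ($3,564): deductible already satisfied, so member's share is 20% × $3,564 = $712.80. OOP would hit $4,093.60 > $3,500, so the cap limits the member to $3,500 − $3,380.80 = $119.20.

$119.20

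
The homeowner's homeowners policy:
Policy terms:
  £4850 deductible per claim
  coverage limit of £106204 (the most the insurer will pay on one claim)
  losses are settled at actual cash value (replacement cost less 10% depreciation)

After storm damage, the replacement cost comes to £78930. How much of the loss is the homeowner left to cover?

£12743

At 10% depreciation, ACV = £78930 − £7893 = £71037.
Subtract the deductible: £71037 − £4850 = £66187.
£66187 ≤ £106204, so the limit doesn't bind; insurer pays £66187.
Homeowner's share is the uncovered remainder: £78930 − £66187 = £12743.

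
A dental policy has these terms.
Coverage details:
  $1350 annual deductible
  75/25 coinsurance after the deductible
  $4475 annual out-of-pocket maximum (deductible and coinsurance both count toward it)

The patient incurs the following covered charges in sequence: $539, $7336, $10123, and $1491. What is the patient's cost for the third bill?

$1493.75

Claim 1 ($539): fully absorbed by the deductible. Patient pays $539; OOP now $539.
Claim 2 ($7336): $811 finishes the deductible; $6525 goes to coinsurance; 25% of $6525 = $1631.25. Patient owes $2442.25 (running OOP $2981.25).
Claim 3 ($10123): 25% coinsurance on $10123 = $2530.75. OOP would hit $5512 > $4475, so the cap limits the patient to $4475 − $2981.25 = $1493.75.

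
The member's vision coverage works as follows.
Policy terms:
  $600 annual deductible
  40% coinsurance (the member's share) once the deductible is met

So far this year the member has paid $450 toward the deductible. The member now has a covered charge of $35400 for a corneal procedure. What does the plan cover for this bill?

$21150

Deductible still to meet: $600 − $450 = $150.
The remaining $35250 (= $35400 − $150) moves to coinsurance.
40% of $35250 = $14100 falls to the member.
So the member owes $150 + $14100 = $14250.
The plan picks up $35400 − $14250 = $21150.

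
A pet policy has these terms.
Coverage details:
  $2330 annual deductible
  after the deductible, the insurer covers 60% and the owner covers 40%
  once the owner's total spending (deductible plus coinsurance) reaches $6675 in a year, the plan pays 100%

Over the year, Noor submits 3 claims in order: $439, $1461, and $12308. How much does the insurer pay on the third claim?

Claim 1 ($439): entire amount goes to the deductible. Owner pays $439; OOP now $439. Plan pays $439 − $439 = $0.
Claim 2 ($1461): entire amount goes to the deductible. Owner owes $1461 (running OOP $1900). Insurer: $1461 − $1461 = $0.
Claim 3 ($12308): $430 finishes the deductible; $11878 goes to coinsurance; coinsurance $11878 × 40% = $4751.20. Together that's $430 + $4751.20 = $5181.20. Adding that to $1900 gives $7081.20, past the $6675 cap; owner pays only $6675 − $1900 = $4775. Plan pays $12308 − $4775 = $7533.

$7533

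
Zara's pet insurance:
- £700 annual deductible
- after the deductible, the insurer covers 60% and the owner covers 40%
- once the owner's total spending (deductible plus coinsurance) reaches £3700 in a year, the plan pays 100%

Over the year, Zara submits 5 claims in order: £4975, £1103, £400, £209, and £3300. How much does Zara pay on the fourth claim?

Claim 1 — £4975: deductible takes £700, £4275 remains; 40% of £4275 = £1710. Owner pays £2410; OOP now £2410.
Claim 2 — £1103: deductible met; 40% of £1103 = £441.20. Owner pays £441.20; OOP now £2851.20.
Claim 3 — £400: 40% coinsurance on £400 = £160. Owner owes £160 (running OOP £3011.20).
Claim 4 — £209: deductible already satisfied, so owner's share is 40% × £209 = £83.60. Owner pays £83.60; OOP now £3094.80.

£83.60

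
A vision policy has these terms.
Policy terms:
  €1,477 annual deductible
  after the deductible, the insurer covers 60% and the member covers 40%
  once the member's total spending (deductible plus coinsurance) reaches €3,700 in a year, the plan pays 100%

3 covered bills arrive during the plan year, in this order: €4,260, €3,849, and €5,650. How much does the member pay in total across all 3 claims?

€3,700

Claim 1 — €4,260: €1,477 to deductible, leaving €2,783; 40% of €2,783 = €1,113.20. Cost to member: €2,590.20. OOP to date €2,590.20.
Claim 2 — €3,849: deductible met; 40% of €3,849 = €1,539.60. Adding that to €2,590.20 gives €4,129.80, past the €3,700 cap; member pays only €3,700 − €2,590.20 = €1,109.80.
Claim 3 — €5,650: 40% coinsurance on €5,650 = €2,260. That would push OOP to €5,960, over the €3,700 cap, so member pays €3,700 − €3,700 = €0.
Total paid by the member: €2,590.20 + €1,109.80 + €0 = €3,700.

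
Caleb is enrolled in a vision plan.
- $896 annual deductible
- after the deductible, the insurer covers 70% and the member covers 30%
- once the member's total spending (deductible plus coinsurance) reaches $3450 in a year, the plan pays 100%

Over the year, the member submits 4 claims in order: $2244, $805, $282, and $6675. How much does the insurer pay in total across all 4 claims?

#1 ($2244): deductible takes $896, $1348 remains; coinsurance $1348 × 30% = $404.40. Member owes $1300.40 (running OOP $1300.40). Insurer: $2244 − $1300.40 = $943.60.
#2 ($805): 30% coinsurance on $805 = $241.50. Member owes $241.50 (running OOP $1541.90). Plan pays $805 − $241.50 = $563.50.
#3 ($282): deductible already satisfied, so member's share is 30% × $282 = $84.60. Member pays $84.60; OOP now $1626.50. Insurer: $282 − $84.60 = $197.40.
#4 ($6675): 30% coinsurance on $6675 = $2002.50. That would push OOP to $3629, over the $3450 cap, so member pays $3450 − $1626.50 = $1823.50. Plan pays $6675 − $1823.50 = $4851.50.
Insurer total = bills − member's total = $10006 − $3450 = $6556.

$6556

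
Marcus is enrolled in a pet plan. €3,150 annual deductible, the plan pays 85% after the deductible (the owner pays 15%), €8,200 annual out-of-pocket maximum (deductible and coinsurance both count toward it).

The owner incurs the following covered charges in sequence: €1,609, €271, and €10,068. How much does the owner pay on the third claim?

€2,589.70

Claim 1 (€1,609): entire amount goes to the deductible. Owner owes €1,609 (running OOP €1,609).
Claim 2 (€271): fully absorbed by the deductible. Owner owes €271 (running OOP €1,880).
Claim 3 (€10,068): €1,270 to deductible, leaving €8,798; coinsurance €8,798 × 15% = €1,319.70. Cost to owner: €2,589.70. OOP to date €4,469.70.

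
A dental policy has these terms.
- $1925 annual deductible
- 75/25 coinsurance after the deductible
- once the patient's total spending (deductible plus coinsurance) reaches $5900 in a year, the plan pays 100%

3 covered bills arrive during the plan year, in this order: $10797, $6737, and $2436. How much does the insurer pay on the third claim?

$2363.25

Claim 1 ($10797): deductible takes $1925, $8872 remains; patient's 25% is $2218. Cost to patient: $4143. OOP to date $4143. Plan pays $10797 − $4143 = $6654.
Claim 2 ($6737): 25% coinsurance on $6737 = $1684.25. Patient pays $1684.25; OOP now $5827.25. Plan pays $6737 − $1684.25 = $5052.75.
Claim 3 ($2436): 25% coinsurance on $2436 = $609. Adding that to $5827.25 gives $6436.25, past the $5900 cap; patient pays only $5900 − $5827.25 = $72.75. Plan pays $2436 − $72.75 = $2363.25.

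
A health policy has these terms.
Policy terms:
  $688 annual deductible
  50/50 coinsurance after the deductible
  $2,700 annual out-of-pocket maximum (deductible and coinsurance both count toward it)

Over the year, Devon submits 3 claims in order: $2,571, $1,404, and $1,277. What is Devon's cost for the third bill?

Bill 1, $2,571: $688 finishes the deductible; $1,883 goes to coinsurance; coinsurance $1,883 × 50% = $941.50. Patient owes $1,629.50 (running OOP $1,629.50).
Bill 2, $1,404: 50% coinsurance on $1,404 = $702. Cost to patient: $702. OOP to date $2,331.50.
Bill 3, $1,277: deductible met; 50% of $1,277 = $638.50. That would push OOP to $2,970, over the $2,700 cap, so patient pays $2,700 − $2,331.50 = $368.50.

$368.50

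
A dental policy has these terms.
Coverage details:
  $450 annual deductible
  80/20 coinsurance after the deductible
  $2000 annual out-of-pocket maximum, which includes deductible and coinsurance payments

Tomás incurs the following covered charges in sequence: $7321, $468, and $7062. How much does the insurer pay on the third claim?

#1 ($7321): $450 finishes the deductible; $6871 goes to coinsurance; patient's 20% is $1374.20. Cost to patient: $1824.20. OOP to date $1824.20. Plan pays $7321 − $1824.20 = $5496.80.
#2 ($468): deductible met; 20% of $468 = $93.60. Patient pays $93.60; OOP now $1917.80. Insurer: $468 − $93.60 = $374.40.
#3 ($7062): 20% coinsurance on $7062 = $1412.40. That would push OOP to $3330.20, over the $2000 cap, so patient pays $2000 − $1917.80 = $82.20. Plan pays $7062 − $82.20 = $6979.80.

$6979.80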